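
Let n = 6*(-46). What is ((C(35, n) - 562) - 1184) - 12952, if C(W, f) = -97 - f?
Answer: -14519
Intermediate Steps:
n = -276
((C(35, n) - 562) - 1184) - 12952 = (((-97 - 1*(-276)) - 562) - 1184) - 12952 = (((-97 + 276) - 562) - 1184) - 12952 = ((179 - 562) - 1184) - 12952 = (-383 - 1184) - 12952 = -1567 - 12952 = -14519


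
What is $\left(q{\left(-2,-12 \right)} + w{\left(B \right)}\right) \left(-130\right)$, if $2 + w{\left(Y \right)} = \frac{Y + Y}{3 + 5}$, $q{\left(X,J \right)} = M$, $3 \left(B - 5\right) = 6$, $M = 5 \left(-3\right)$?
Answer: $\frac{3965}{2} \approx 1982.5$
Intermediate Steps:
$M = -15$
$B = 7$ ($B = 5 + \frac{1}{3} \cdot 6 = 5 + 2 = 7$)
$q{\left(X,J \right)} = -15$
$w{\left(Y \right)} = -2 + \frac{Y}{4}$ ($w{\left(Y \right)} = -2 + \frac{Y + Y}{3 + 5} = -2 + \frac{2 Y}{8} = -2 + 2 Y \frac{1}{8} = -2 + \frac{Y}{4}$)
$\left(q{\left(-2,-12 \right)} + w{\left(B \right)}\right) \left(-130\right) = \left(-15 + \left(-2 + \frac{1}{4} \cdot 7\right)\right) \left(-130\right) = \left(-15 + \left(-2 + \frac{7}{4}\right)\right) \left(-130\right) = \left(-15 - \frac{1}{4}\right) \left(-130\right) = \left(- \frac{61}{4}\right) \left(-130\right) = \frac{3965}{2}$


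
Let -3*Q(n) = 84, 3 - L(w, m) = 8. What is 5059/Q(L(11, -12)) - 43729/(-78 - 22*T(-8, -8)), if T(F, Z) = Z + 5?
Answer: 145463/42 ≈ 3463.4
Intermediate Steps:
L(w, m) = -5 (L(w, m) = 3 - 1*8 = 3 - 8 = -5)
T(F, Z) = 5 + Z
Q(n) = -28 (Q(n) = -⅓*84 = -28)
5059/Q(L(11, -12)) - 43729/(-78 - 22*T(-8, -8)) = 5059/(-28) - 43729/(-78 - 22*(5 - 8)) = 5059*(-1/28) - 43729/(-78 - 22*(-3)) = -5059/28 - 43729/(-78 + 66) = -5059/28 - 43729/(-12) = -5059/28 - 43729*(-1/12) = -5059/28 + 43729/12 = 145463/42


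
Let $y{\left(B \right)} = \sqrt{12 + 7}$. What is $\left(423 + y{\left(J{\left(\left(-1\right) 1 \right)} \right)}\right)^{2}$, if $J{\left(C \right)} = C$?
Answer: $\left(423 + \sqrt{19}\right)^{2} \approx 1.8264 \cdot 10^{5}$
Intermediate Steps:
$y{\left(B \right)} = \sqrt{19}$
$\left(423 + y{\left(J{\left(\left(-1\right) 1 \right)} \right)}\right)^{2} = \left(423 + \sqrt{19}\right)^{2}$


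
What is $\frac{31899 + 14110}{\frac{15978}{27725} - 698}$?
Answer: $- \frac{1275599525}{19336072} \approx -65.97$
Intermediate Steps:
$\frac{31899 + 14110}{\frac{15978}{27725} - 698} = \frac{46009}{15978 \cdot \frac{1}{27725} - 698} = \frac{46009}{\frac{15978}{27725} - 698} = \frac{46009}{- \frac{19336072}{27725}} = 46009 \left(- \frac{27725}{19336072}\right) = - \frac{1275599525}{19336072}$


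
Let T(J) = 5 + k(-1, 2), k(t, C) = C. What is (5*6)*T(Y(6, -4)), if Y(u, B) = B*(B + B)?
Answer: 210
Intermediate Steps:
Y(u, B) = 2*B**2 (Y(u, B) = B*(2*B) = 2*B**2)
T(J) = 7 (T(J) = 5 + 2 = 7)
(5*6)*T(Y(6, -4)) = (5*6)*7 = 30*7 = 210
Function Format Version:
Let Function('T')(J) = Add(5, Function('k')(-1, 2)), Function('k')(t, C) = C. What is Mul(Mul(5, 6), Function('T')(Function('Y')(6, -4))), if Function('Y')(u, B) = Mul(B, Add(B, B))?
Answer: 210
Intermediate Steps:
Function('Y')(u, B) = Mul(2, Pow(B, 2)) (Function('Y')(u, B) = Mul(B, Mul(2, B)) = Mul(2, Pow(B, 2)))
Function('T')(J) = 7 (Function('T')(J) = Add(5, 2) = 7)
Mul(Mul(5, 6), Function('T')(Function('Y')(6, -4))) = Mul(Mul(5, 6), 7) = Mul(30, 7) = 210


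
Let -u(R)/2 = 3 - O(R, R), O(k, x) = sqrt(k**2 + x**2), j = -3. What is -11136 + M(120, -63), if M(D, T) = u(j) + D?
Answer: -11022 + 6*sqrt(2) ≈ -11014.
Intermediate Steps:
u(R) = -6 + 2*sqrt(2)*sqrt(R**2) (u(R) = -2*(3 - sqrt(R**2 + R**2)) = -2*(3 - sqrt(2*R**2)) = -2*(3 - sqrt(2)*sqrt(R**2)) = -6 + 2*sqrt(2)*sqrt(R**2))
M(D, T) = -6 + D + 6*sqrt(2) (M(D, T) = (-6 + 2*sqrt(2)*sqrt((-3)**2)) + D = (-6 + 2*sqrt(2)*sqrt(9)) + D = (-6 + 2*sqrt(2)*3) + D = (-6 + 6*sqrt(2)) + D = -6 + D + 6*sqrt(2))
-11136 + M(120, -63) = -11136 + (-6 + 120 + 6*sqrt(2)) = -11136 + (114 + 6*sqrt(2)) = -11022 + 6*sqrt(2)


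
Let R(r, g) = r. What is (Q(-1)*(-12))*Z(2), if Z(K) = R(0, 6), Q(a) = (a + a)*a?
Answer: 0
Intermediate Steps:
Q(a) = 2*a² (Q(a) = (2*a)*a = 2*a²)
Z(K) = 0
(Q(-1)*(-12))*Z(2) = ((2*(-1)²)*(-12))*0 = ((2*1)*(-12))*0 = (2*(-12))*0 = -24*0 = 0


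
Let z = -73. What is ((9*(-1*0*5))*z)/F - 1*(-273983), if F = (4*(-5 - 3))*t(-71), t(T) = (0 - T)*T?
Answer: 273983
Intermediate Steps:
t(T) = -T² (t(T) = (-T)*T = -T²)
F = 161312 (F = (4*(-5 - 3))*(-1*(-71)²) = (4*(-8))*(-1*5041) = -32*(-5041) = 161312)
((9*(-1*0*5))*z)/F - 1*(-273983) = ((9*(-1*0*5))*(-73))/161312 - 1*(-273983) = ((9*(0*5))*(-73))*(1/161312) + 273983 = ((9*0)*(-73))*(1/161312) + 273983 = (0*(-73))*(1/161312) + 273983 = 0*(1/161312) + 273983 = 0 + 273983 = 273983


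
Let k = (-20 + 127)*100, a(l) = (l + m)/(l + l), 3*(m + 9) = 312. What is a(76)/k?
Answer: 9/85600 ≈ 0.00010514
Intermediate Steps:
m = 95 (m = -9 + (⅓)*312 = -9 + 104 = 95)
a(l) = (95 + l)/(2*l) (a(l) = (l + 95)/(l + l) = (95 + l)/((2*l)) = (95 + l)*(1/(2*l)) = (95 + l)/(2*l))
k = 10700 (k = 107*100 = 10700)
a(76)/k = ((½)*(95 + 76)/76)/10700 = ((½)*(1/76)*171)*(1/10700) = (9/8)*(1/10700) = 9/85600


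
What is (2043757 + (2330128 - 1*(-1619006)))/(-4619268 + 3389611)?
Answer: -5992891/1229657 ≈ -4.8736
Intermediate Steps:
(2043757 + (2330128 - 1*(-1619006)))/(-4619268 + 3389611) = (2043757 + (2330128 + 1619006))/(-1229657) = (2043757 + 3949134)*(-1/1229657) = 5992891*(-1/1229657) = -5992891/1229657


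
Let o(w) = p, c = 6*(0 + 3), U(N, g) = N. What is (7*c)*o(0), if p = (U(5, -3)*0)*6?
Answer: 0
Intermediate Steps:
c = 18 (c = 6*3 = 18)
p = 0 (p = (5*0)*6 = 0*6 = 0)
o(w) = 0
(7*c)*o(0) = (7*18)*0 = 126*0 = 0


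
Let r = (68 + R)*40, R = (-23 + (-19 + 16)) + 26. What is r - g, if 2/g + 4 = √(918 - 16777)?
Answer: 43180008/15875 + 2*I*√15859/15875 ≈ 2720.0 + 0.015866*I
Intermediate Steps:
R = 0 (R = (-23 - 3) + 26 = -26 + 26 = 0)
g = 2/(-4 + I*√15859) (g = 2/(-4 + √(918 - 16777)) = 2/(-4 + √(-15859)) = 2/(-4 + I*√15859) ≈ -0.00050394 - 0.015866*I)
r = 2720 (r = (68 + 0)*40 = 68*40 = 2720)
r - g = 2720 - (-8/15875 - 2*I*√15859/15875) = 2720 + (8/15875 + 2*I*√15859/15875) = 43180008/15875 + 2*I*√15859/15875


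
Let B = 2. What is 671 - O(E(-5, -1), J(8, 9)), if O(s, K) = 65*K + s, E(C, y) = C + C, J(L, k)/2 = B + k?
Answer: -749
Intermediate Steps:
J(L, k) = 4 + 2*k (J(L, k) = 2*(2 + k) = 4 + 2*k)
E(C, y) = 2*C
O(s, K) = s + 65*K
671 - O(E(-5, -1), J(8, 9)) = 671 - (2*(-5) + 65*(4 + 2*9)) = 671 - (-10 + 65*(4 + 18)) = 671 - (-10 + 65*22) = 671 - (-10 + 1430) = 671 - 1*1420 = 671 - 1420 = -749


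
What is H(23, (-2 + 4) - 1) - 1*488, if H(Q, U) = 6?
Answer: -482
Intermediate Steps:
H(23, (-2 + 4) - 1) - 1*488 = 6 - 1*488 = 6 - 488 = -482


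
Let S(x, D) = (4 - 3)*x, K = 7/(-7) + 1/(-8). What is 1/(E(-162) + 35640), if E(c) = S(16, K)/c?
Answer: 81/2886832 ≈ 2.8058e-5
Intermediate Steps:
K = -9/8 (K = 7*(-1/7) + 1*(-1/8) = -1 - 1/8 = -9/8 ≈ -1.1250)
S(x, D) = x (S(x, D) = 1*x = x)
E(c) = 16/c
1/(E(-162) + 35640) = 1/(16/(-162) + 35640) = 1/(16*(-1/162) + 35640) = 1/(-8/81 + 35640) = 1/(2886832/81) = 81/2886832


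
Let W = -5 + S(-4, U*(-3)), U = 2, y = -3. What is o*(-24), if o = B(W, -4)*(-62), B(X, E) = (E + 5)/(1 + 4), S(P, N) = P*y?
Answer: 1488/5 ≈ 297.60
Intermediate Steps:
S(P, N) = -3*P (S(P, N) = P*(-3) = -3*P)
W = 7 (W = -5 - 3*(-4) = -5 + 12 = 7)
B(X, E) = 1 + E/5 (B(X, E) = (5 + E)/5 = (5 + E)*(1/5) = 1 + E/5)
o = -62/5 (o = (1 + (1/5)*(-4))*(-62) = (1 - 4/5)*(-62) = (1/5)*(-62) = -62/5 ≈ -12.400)
o*(-24) = -62/5*(-24) = 1488/5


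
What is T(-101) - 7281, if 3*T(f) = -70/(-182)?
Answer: -283954/39 ≈ -7280.9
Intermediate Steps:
T(f) = 5/39 (T(f) = (-70/(-182))/3 = (-70*(-1/182))/3 = (⅓)*(5/13) = 5/39)
T(-101) - 7281 = 5/39 - 7281 = -283954/39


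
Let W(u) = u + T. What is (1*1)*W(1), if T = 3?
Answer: 4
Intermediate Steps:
W(u) = 3 + u (W(u) = u + 3 = 3 + u)
(1*1)*W(1) = (1*1)*(3 + 1) = 1*4 = 4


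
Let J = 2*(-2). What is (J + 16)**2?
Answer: 144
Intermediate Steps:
J = -4
(J + 16)**2 = (-4 + 16)**2 = 12**2 = 144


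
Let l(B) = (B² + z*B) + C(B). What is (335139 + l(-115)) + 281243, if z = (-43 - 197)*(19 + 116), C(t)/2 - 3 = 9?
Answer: 4355631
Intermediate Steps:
C(t) = 24 (C(t) = 6 + 2*9 = 6 + 18 = 24)
z = -32400 (z = -240*135 = -32400)
l(B) = 24 + B² - 32400*B (l(B) = (B² - 32400*B) + 24 = 24 + B² - 32400*B)
(335139 + l(-115)) + 281243 = (335139 + (24 + (-115)² - 32400*(-115))) + 281243 = (335139 + (24 + 13225 + 3726000)) + 281243 = (335139 + 3739249) + 281243 = 4074388 + 281243 = 4355631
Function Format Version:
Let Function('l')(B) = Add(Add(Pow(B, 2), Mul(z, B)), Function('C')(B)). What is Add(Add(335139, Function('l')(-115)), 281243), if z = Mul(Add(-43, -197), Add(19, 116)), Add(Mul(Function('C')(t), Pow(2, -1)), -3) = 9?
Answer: 4355631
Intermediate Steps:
Function('C')(t) = 24 (Function('C')(t) = Add(6, Mul(2, 9)) = Add(6, 18) = 24)
z = -32400 (z = Mul(-240, 135) = -32400)
Function('l')(B) = Add(24, Pow(B, 2), Mul(-32400, B)) (Function('l')(B) = Add(Add(Pow(B, 2), Mul(-32400, B)), 24) = Add(24, Pow(B, 2), Mul(-32400, B)))
Add(Add(335139, Function('l')(-115)), 281243) = Add(Add(335139, Add(24, Pow(-115, 2), Mul(-32400, -115))), 281243) = Add(Add(335139, Add(24, 13225, 3726000)), 281243) = Add(Add(335139, 3739249), 281243) = Add(4074388, 281243) = 4355631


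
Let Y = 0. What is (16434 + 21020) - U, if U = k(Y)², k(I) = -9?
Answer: 37373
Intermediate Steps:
U = 81 (U = (-9)² = 81)
(16434 + 21020) - U = (16434 + 21020) - 1*81 = 37454 - 81 = 37373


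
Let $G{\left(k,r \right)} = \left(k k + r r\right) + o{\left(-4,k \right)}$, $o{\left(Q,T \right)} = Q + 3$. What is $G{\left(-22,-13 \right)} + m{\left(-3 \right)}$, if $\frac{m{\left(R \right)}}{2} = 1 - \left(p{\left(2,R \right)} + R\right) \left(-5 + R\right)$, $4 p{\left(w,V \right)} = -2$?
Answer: $598$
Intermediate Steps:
$p{\left(w,V \right)} = - \frac{1}{2}$ ($p{\left(w,V \right)} = \frac{1}{4} \left(-2\right) = - \frac{1}{2}$)
$m{\left(R \right)} = 2 - 2 \left(-5 + R\right) \left(- \frac{1}{2} + R\right)$ ($m{\left(R \right)} = 2 \left(1 - \left(- \frac{1}{2} + R\right) \left(-5 + R\right)\right) = 2 \left(1 - \left(-5 + R\right) \left(- \frac{1}{2} + R\right)\right) = 2 - 2 \left(-5 + R\right) \left(- \frac{1}{2} + R\right)$)
$o{\left(Q,T \right)} = 3 + Q$
$G{\left(k,r \right)} = -1 + k^{2} + r^{2}$ ($G{\left(k,r \right)} = \left(k k + r r\right) + \left(3 - 4\right) = \left(k^{2} + r^{2}\right) - 1 = -1 + k^{2} + r^{2}$)
$G{\left(-22,-13 \right)} + m{\left(-3 \right)} = \left(-1 + \left(-22\right)^{2} + \left(-13\right)^{2}\right) - \left(36 + 18\right) = \left(-1 + 484 + 169\right) - 54 = 652 - 54 = 598$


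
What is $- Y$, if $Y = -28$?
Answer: $28$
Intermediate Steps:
$- Y = \left(-1\right) \left(-28\right) = 28$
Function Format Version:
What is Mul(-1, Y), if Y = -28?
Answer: 28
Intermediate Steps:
Mul(-1, Y) = Mul(-1, -28) = 28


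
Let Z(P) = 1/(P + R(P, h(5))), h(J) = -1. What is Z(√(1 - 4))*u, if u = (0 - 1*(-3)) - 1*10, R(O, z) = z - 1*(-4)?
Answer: -7/4 + 7*I*√3/12 ≈ -1.75 + 1.0104*I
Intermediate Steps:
R(O, z) = 4 + z (R(O, z) = z + 4 = 4 + z)
u = -7 (u = (0 + 3) - 10 = 3 - 10 = -7)
Z(P) = 1/(3 + P) (Z(P) = 1/(P + (4 - 1)) = 1/(P + 3) = 1/(3 + P))
Z(√(1 - 4))*u = -7/(3 + √(1 - 4)) = -7/(3 + √(-3)) = -7/(3 + I*√3)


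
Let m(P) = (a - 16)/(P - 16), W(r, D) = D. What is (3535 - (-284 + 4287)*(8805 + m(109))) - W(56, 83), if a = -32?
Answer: -1092467805/31 ≈ -3.5241e+7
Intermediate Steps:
m(P) = -48/(-16 + P) (m(P) = (-32 - 16)/(P - 16) = -48/(-16 + P))
(3535 - (-284 + 4287)*(8805 + m(109))) - W(56, 83) = (3535 - (-284 + 4287)*(8805 - 48/(-16 + 109))) - 1*83 = (3535 - 4003*(8805 - 48/93)) - 83 = (3535 - 4003*(8805 - 48*1/93)) - 83 = (3535 - 4003*(8805 - 16/31)) - 83 = (3535 - 4003*272939/31) - 83 = (3535 - 1*1092574817/31) - 83 = (3535 - 1092574817/31) - 83 = -1092465232/31 - 83 = -1092467805/31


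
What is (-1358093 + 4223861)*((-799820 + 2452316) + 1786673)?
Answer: 9855860466792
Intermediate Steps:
(-1358093 + 4223861)*((-799820 + 2452316) + 1786673) = 2865768*(1652496 + 1786673) = 2865768*3439169 = 9855860466792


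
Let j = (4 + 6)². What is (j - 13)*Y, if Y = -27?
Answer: -2349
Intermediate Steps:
j = 100 (j = 10² = 100)
(j - 13)*Y = (100 - 13)*(-27) = 87*(-27) = -2349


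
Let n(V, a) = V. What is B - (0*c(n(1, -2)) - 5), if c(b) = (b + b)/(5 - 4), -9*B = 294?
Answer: -83/3 ≈ -27.667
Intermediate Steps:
B = -98/3 (B = -⅑*294 = -98/3 ≈ -32.667)
c(b) = 2*b (c(b) = (2*b)/1 = (2*b)*1 = 2*b)
B - (0*c(n(1, -2)) - 5) = -98/3 - (0*(2*1) - 5) = -98/3 - (0*2 - 5) = -98/3 - (0 - 5) = -98/3 - 1*(-5) = -98/3 + 5 = -83/3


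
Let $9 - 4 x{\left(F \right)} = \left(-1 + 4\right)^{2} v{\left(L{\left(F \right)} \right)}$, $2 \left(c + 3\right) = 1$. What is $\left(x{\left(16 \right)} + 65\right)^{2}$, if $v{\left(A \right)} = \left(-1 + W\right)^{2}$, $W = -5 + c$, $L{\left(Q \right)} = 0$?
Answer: $\frac{2325625}{256} \approx 9084.5$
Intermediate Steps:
$c = - \frac{5}{2}$ ($c = -3 + \frac{1}{2} \cdot 1 = -3 + \frac{1}{2} = - \frac{5}{2} \approx -2.5$)
$W = - \frac{15}{2}$ ($W = -5 - \frac{5}{2} = - \frac{15}{2} \approx -7.5$)
$v{\left(A \right)} = \frac{289}{4}$ ($v{\left(A \right)} = \left(-1 - \frac{15}{2}\right)^{2} = \left(- \frac{17}{2}\right)^{2} = \frac{289}{4}$)
$x{\left(F \right)} = - \frac{2565}{16}$ ($x{\left(F \right)} = \frac{9}{4} - \frac{\left(-1 + 4\right)^{2} \cdot \frac{289}{4}}{4} = \frac{9}{4} - \frac{3^{2} \cdot \frac{289}{4}}{4} = \frac{9}{4} - \frac{9 \cdot \frac{289}{4}}{4} = \frac{9}{4} - \frac{2601}{16} = - \frac{2565}{16}$)
$\left(x{\left(16 \right)} + 65\right)^{2} = \left(- \frac{2565}{16} + 65\right)^{2} = \left(- \frac{1525}{16}\right)^{2} = \frac{2325625}{256}$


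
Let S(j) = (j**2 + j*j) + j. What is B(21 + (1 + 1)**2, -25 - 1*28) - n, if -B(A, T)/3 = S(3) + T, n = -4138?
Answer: 4234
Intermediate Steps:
S(j) = j + 2*j**2 (S(j) = (j**2 + j**2) + j = 2*j**2 + j = j + 2*j**2)
B(A, T) = -63 - 3*T (B(A, T) = -3*(3*(1 + 2*3) + T) = -3*(3*(1 + 6) + T) = -3*(3*7 + T) = -3*(21 + T) = -63 - 3*T)
B(21 + (1 + 1)**2, -25 - 1*28) - n = (-63 - 3*(-25 - 1*28)) - 1*(-4138) = (-63 - 3*(-25 - 28)) + 4138 = (-63 - 3*(-53)) + 4138 = (-63 + 159) + 4138 = 96 + 4138 = 4234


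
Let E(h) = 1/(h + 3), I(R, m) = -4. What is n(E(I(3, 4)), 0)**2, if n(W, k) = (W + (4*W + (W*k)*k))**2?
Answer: 625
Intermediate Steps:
E(h) = 1/(3 + h)
n(W, k) = (5*W + W*k**2)**2 (n(W, k) = (W + (4*W + W*k**2))**2 = (5*W + W*k**2)**2)
n(E(I(3, 4)), 0)**2 = ((1/(3 - 4))**2*(5 + 0**2)**2)**2 = ((1/(-1))**2*(5 + 0)**2)**2 = ((-1)**2*5**2)**2 = (1*25)**2 = 25**2 = 625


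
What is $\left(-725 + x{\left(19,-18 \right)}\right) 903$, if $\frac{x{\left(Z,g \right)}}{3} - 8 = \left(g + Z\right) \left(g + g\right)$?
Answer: $-730527$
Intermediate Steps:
$x{\left(Z,g \right)} = 24 + 6 g \left(Z + g\right)$ ($x{\left(Z,g \right)} = 24 + 3 \left(g + Z\right) \left(g + g\right) = 24 + 3 \left(Z + g\right) 2 g = 24 + 3 \cdot 2 g \left(Z + g\right) = 24 + 6 g \left(Z + g\right)$)
$\left(-725 + x{\left(19,-18 \right)}\right) 903 = \left(-725 + \left(24 + 6 \left(-18\right)^{2} + 6 \cdot 19 \left(-18\right)\right)\right) 903 = \left(-725 + \left(24 + 6 \cdot 324 - 2052\right)\right) 903 = \left(-725 + \left(24 + 1944 - 2052\right)\right) 903 = \left(-725 - 84\right) 903 = \left(-809\right) 903 = -730527$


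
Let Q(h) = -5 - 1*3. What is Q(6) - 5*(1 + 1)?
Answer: -18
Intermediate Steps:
Q(h) = -8 (Q(h) = -5 - 3 = -8)
Q(6) - 5*(1 + 1) = -8 - 5*(1 + 1) = -8 - 5*2 = -8 - 10 = -18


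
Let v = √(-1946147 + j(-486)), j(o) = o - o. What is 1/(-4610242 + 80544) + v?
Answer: -1/4529698 + I*√1946147 ≈ -2.2077e-7 + 1395.0*I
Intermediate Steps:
j(o) = 0
v = I*√1946147 (v = √(-1946147 + 0) = √(-1946147) = I*√1946147 ≈ 1395.0*I)
1/(-4610242 + 80544) + v = 1/(-4610242 + 80544) + I*√1946147 = 1/(-4529698) + I*√1946147 = -1/4529698 + I*√1946147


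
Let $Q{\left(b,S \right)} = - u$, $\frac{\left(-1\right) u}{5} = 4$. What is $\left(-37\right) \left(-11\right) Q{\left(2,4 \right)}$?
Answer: $8140$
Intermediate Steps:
$u = -20$ ($u = \left(-5\right) 4 = -20$)
$Q{\left(b,S \right)} = 20$ ($Q{\left(b,S \right)} = \left(-1\right) \left(-20\right) = 20$)
$\left(-37\right) \left(-11\right) Q{\left(2,4 \right)} = \left(-37\right) \left(-11\right) 20 = 407 \cdot 20 = 8140$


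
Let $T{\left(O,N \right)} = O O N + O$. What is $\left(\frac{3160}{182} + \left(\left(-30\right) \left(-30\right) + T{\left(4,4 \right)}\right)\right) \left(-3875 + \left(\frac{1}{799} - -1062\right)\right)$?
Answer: $- \frac{201536541448}{72709} \approx -2.7718 \cdot 10^{6}$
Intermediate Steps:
$T{\left(O,N \right)} = O + N O^{2}$ ($T{\left(O,N \right)} = O^{2} N + O = N O^{2} + O = O + N O^{2}$)
$\left(\frac{3160}{182} + \left(\left(-30\right) \left(-30\right) + T{\left(4,4 \right)}\right)\right) \left(-3875 + \left(\frac{1}{799} - -1062\right)\right) = \left(\frac{3160}{182} + \left(\left(-30\right) \left(-30\right) + 4 \left(1 + 4 \cdot 4\right)\right)\right) \left(-3875 + \left(\frac{1}{799} - -1062\right)\right) = \left(3160 \cdot \frac{1}{182} + \left(900 + 4 \left(1 + 16\right)\right)\right) \left(-3875 + \left(\frac{1}{799} + 1062\right)\right) = \left(\frac{1580}{91} + \left(900 + 4 \cdot 17\right)\right) \left(-3875 + \frac{848539}{799}\right) = \left(\frac{1580}{91} + \left(900 + 68\right)\right) \left(- \frac{2247586}{799}\right) = \left(\frac{1580}{91} + 968\right) \left(- \frac{2247586}{799}\right) = \frac{89668}{91} \left(- \frac{2247586}{799}\right) = - \frac{201536541448}{72709}$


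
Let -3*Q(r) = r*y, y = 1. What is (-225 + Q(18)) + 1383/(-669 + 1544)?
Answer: -200742/875 ≈ -229.42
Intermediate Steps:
Q(r) = -r/3
(-225 + Q(18)) + 1383/(-669 + 1544) = (-225 - ⅓*18) + 1383/(-669 + 1544) = (-225 - 6) + 1383/875 = -231 + (1/875)*1383 = -231 + 1383/875 = -200742/875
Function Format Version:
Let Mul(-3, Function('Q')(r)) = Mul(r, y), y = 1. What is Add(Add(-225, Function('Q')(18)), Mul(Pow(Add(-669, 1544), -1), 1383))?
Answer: Rational(-200742, 875) ≈ -229.42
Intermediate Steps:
Function('Q')(r) = Mul(Rational(-1, 3), r) (Function('Q')(r) = Mul(Rational(-1, 3), Mul(r, 1)) = Mul(Rational(-1, 3), r))
Add(Add(-225, Function('Q')(18)), Mul(Pow(Add(-669, 1544), -1), 1383)) = Add(Add(-225, Mul(Rational(-1, 3), 18)), Mul(Pow(Add(-669, 1544), -1), 1383)) = Add(Add(-225, -6), Mul(Pow(875, -1), 1383)) = Add(-231, Mul(Rational(1, 875), 1383)) = Add(-231, Rational(1383, 875)) = Rational(-200742, 875)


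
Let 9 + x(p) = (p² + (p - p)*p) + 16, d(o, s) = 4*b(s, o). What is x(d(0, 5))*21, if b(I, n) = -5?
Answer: 8547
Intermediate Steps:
d(o, s) = -20 (d(o, s) = 4*(-5) = -20)
x(p) = 7 + p² (x(p) = -9 + ((p² + (p - p)*p) + 16) = -9 + ((p² + 0*p) + 16) = -9 + ((p² + 0) + 16) = -9 + (p² + 16) = -9 + (16 + p²) = 7 + p²)
x(d(0, 5))*21 = (7 + (-20)²)*21 = (7 + 400)*21 = 407*21 = 8547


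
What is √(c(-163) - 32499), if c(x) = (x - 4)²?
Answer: I*√4610 ≈ 67.897*I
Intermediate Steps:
c(x) = (-4 + x)²
√(c(-163) - 32499) = √((-4 - 163)² - 32499) = √((-167)² - 32499) = √(27889 - 32499) = √(-4610) = I*√4610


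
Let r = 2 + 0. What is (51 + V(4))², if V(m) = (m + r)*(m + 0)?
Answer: 5625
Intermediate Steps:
r = 2
V(m) = m*(2 + m) (V(m) = (m + 2)*(m + 0) = (2 + m)*m = m*(2 + m))
(51 + V(4))² = (51 + 4*(2 + 4))² = (51 + 4*6)² = (51 + 24)² = 75² = 5625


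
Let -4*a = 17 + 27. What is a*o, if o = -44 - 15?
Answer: 649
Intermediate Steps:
a = -11 (a = -(17 + 27)/4 = -1/4*44 = -11)
o = -59
a*o = -11*(-59) = 649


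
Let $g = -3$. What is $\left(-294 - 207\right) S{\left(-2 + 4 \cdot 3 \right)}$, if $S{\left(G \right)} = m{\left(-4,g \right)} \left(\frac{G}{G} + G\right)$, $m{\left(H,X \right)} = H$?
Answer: $22044$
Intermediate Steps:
$S{\left(G \right)} = -4 - 4 G$ ($S{\left(G \right)} = - 4 \left(\frac{G}{G} + G\right) = - 4 \left(1 + G\right) = -4 - 4 G$)
$\left(-294 - 207\right) S{\left(-2 + 4 \cdot 3 \right)} = \left(-294 - 207\right) \left(-4 - 4 \left(-2 + 4 \cdot 3\right)\right) = - 501 \left(-4 - 4 \left(-2 + 12\right)\right) = - 501 \left(-4 - 40\right) = \left(-501\right) \left(-44\right) = 22044$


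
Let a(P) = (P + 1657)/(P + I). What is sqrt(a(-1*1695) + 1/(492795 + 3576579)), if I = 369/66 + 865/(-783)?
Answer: sqrt(315668441884838648981320302)/118503389754834 ≈ 0.14993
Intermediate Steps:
I = 77279/17226 (I = 369*(1/66) + 865*(-1/783) = 123/22 - 865/783 = 77279/17226 ≈ 4.4862)
a(P) = (1657 + P)/(77279/17226 + P) (a(P) = (P + 1657)/(P + 77279/17226) = (1657 + P)/(77279/17226 + P))
sqrt(a(-1*1695) + 1/(492795 + 3576579)) = sqrt(17226*(1657 - 1*1695)/(77279 + 17226*(-1*1695)) + 1/(492795 + 3576579)) = sqrt(17226*(1657 - 1695)/(77279 + 17226*(-1695)) + 1/4069374) = sqrt(17226*(-38)/(77279 - 29198070) + 1/4069374) = sqrt(17226*(-38)/(-29120791) + 1/4069374) = sqrt(17226*(-1/29120791)*(-38) + 1/4069374) = sqrt(654588/29120791 + 1/4069374) = sqrt(2663792508703/118503389754834) = sqrt(315668441884838648981320302)/118503389754834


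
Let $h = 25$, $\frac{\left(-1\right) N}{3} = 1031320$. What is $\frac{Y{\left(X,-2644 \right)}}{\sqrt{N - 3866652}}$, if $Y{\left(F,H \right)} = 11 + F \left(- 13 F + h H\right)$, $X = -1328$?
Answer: $- \frac{21618073 i \sqrt{1740153}}{1160102} \approx - 24582.0 i$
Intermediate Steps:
$N = -3093960$ ($N = \left(-3\right) 1031320 = -3093960$)
$Y{\left(F,H \right)} = 11 + F \left(- 13 F + 25 H\right)$
$\frac{Y{\left(X,-2644 \right)}}{\sqrt{N - 3866652}} = \frac{11 - 13 \left(-1328\right)^{2} + 25 \left(-1328\right) \left(-2644\right)}{\sqrt{-3093960 - 3866652}} = \frac{11 - 22926592 + 87780800}{\sqrt{-6960612}} = \frac{11 - 22926592 + 87780800}{2 i \sqrt{1740153}} = 64854219 \left(- \frac{i \sqrt{1740153}}{3480306}\right) = - \frac{21618073 i \sqrt{1740153}}{1160102}$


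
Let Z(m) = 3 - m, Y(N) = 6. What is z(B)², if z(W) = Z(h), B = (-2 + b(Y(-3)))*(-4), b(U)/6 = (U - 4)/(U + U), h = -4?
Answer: 49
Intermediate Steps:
b(U) = 3*(-4 + U)/U (b(U) = 6*((U - 4)/(U + U)) = 6*((-4 + U)/((2*U))) = 6*((-4 + U)*(1/(2*U))) = 6*((-4 + U)/(2*U)) = 3*(-4 + U)/U)
B = 4 (B = (-2 + (3 - 12/6))*(-4) = (-2 + (3 - 12*⅙))*(-4) = (-2 + (3 - 2))*(-4) = (-2 + 1)*(-4) = -1*(-4) = 4)
z(W) = 7 (z(W) = 3 - 1*(-4) = 3 + 4 = 7)
z(B)² = 7² = 49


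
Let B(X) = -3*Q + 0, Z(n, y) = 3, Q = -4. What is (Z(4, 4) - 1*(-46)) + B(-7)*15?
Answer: 229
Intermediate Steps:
B(X) = 12 (B(X) = -3*(-4) + 0 = 12 + 0 = 12)
(Z(4, 4) - 1*(-46)) + B(-7)*15 = (3 - 1*(-46)) + 12*15 = (3 + 46) + 180 = 49 + 180 = 229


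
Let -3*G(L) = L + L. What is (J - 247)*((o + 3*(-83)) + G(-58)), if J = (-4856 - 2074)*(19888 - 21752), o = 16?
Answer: -7530770159/3 ≈ -2.5103e+9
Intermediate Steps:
G(L) = -2*L/3 (G(L) = -(L + L)/3 = -2*L/3)
J = 12917520 (J = -6930*(-1864) = 12917520)
(J - 247)*((o + 3*(-83)) + G(-58)) = (12917520 - 247)*((16 + 3*(-83)) - ⅔*(-58)) = 12917273*((16 - 249) + 116/3) = 12917273*(-233 + 116/3) = 12917273*(-583/3) = -7530770159/3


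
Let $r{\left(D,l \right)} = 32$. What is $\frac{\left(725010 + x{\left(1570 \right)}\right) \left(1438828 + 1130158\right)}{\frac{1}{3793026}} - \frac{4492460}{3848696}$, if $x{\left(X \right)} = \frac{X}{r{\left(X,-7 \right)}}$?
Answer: $\frac{13595793359281970160172205}{1924348} \approx 7.0651 \cdot 10^{18}$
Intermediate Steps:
$x{\left(X \right)} = \frac{X}{32}$
$\frac{\left(725010 + x{\left(1570 \right)}\right) \left(1438828 + 1130158\right)}{\frac{1}{3793026}} - \frac{4492460}{3848696} = \frac{\left(725010 + \frac{1}{32} \cdot 1570\right) \left(1438828 + 1130158\right)}{\frac{1}{3793026}} - \frac{4492460}{3848696} = \left(725010 + \frac{785}{16}\right) 2568986 \frac{1}{\frac{1}{3793026}} - \frac{1123115}{962174} = \frac{11600945}{16} \cdot 2568986 \cdot 3793026 - \frac{1123115}{962174} = \frac{14901332645885}{8} \cdot 3793026 - \frac{1123115}{962174} = \frac{28260571080245299005}{4} - \frac{1123115}{962174} = \frac{13595793359281970160172205}{1924348}$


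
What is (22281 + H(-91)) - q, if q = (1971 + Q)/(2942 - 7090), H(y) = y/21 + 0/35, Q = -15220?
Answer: 277171093/12444 ≈ 22273.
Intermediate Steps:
H(y) = y/21 (H(y) = y*(1/21) + 0*(1/35) = y/21 + 0 = y/21)
q = 13249/4148 (q = (1971 - 15220)/(2942 - 7090) = -13249/(-4148) = -13249*(-1/4148) = 13249/4148 ≈ 3.1941)
(22281 + H(-91)) - q = (22281 + (1/21)*(-91)) - 1*13249/4148 = (22281 - 13/3) - 13249/4148 = 66830/3 - 13249/4148 = 277171093/12444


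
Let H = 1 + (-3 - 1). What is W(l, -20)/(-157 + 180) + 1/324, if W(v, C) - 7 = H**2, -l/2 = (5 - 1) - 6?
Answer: 5207/7452 ≈ 0.69874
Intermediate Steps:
l = 4 (l = -2*((5 - 1) - 6) = -2*(4 - 6) = -2*(-2) = 4)
H = -3 (H = 1 - 4 = -3)
W(v, C) = 16 (W(v, C) = 7 + (-3)**2 = 7 + 9 = 16)
W(l, -20)/(-157 + 180) + 1/324 = 16/(-157 + 180) + 1/324 = 16/23 + 1/324 = 5207/7452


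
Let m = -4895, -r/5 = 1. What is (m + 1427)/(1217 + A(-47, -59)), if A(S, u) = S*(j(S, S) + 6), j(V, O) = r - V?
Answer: 3468/1039 ≈ 3.3378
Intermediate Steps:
r = -5 (r = -5*1 = -5)
j(V, O) = -5 - V
A(S, u) = S*(1 - S) (A(S, u) = S*((-5 - S) + 6) = S*(1 - S))
(m + 1427)/(1217 + A(-47, -59)) = (-4895 + 1427)/(1217 - 47*(1 - 1*(-47))) = -3468/(1217 - 47*(1 + 47)) = -3468/(1217 - 47*48) = -3468/(1217 - 2256) = -3468/(-1039) = -3468*(-1/1039) = 3468/1039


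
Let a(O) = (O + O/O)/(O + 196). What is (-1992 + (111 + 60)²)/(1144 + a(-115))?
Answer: 735723/30850 ≈ 23.848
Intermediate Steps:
a(O) = (1 + O)/(196 + O) (a(O) = (O + 1)/(196 + O) = (1 + O)/(196 + O))
(-1992 + (111 + 60)²)/(1144 + a(-115)) = (-1992 + (111 + 60)²)/(1144 + (1 - 115)/(196 - 115)) = (-1992 + 171²)/(1144 - 114/81) = (-1992 + 29241)/(1144 + (1/81)*(-114)) = 27249/(1144 - 38/27) = 27249/(30850/27) = 27249*(27/30850) = 735723/30850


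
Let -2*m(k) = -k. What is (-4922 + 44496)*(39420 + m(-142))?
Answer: 1557197326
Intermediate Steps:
m(k) = k/2 (m(k) = -(-1)*k/2 = k/2)
(-4922 + 44496)*(39420 + m(-142)) = (-4922 + 44496)*(39420 + (1/2)*(-142)) = 39574*(39420 - 71) = 39574*39349 = 1557197326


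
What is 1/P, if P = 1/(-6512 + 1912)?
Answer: -4600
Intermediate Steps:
P = -1/4600 (P = 1/(-4600) = -1/4600 ≈ -0.00021739)
1/P = 1/(-1/4600) = -4600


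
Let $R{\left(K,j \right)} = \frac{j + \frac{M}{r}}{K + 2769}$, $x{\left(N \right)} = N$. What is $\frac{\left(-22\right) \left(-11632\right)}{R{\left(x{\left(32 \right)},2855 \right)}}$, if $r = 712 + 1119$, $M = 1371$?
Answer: $\frac{328109296856}{1307219} \approx 2.51 \cdot 10^{5}$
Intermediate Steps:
$r = 1831$
$R{\left(K,j \right)} = \frac{\frac{1371}{1831} + j}{2769 + K}$ ($R{\left(K,j \right)} = \frac{j + \frac{1371}{1831}}{K + 2769} = \frac{j + 1371 \cdot \frac{1}{1831}}{2769 + K} = \frac{j + \frac{1371}{1831}}{2769 + K} = \frac{\frac{1371}{1831} + j}{2769 + K}$)
$\frac{\left(-22\right) \left(-11632\right)}{R{\left(x{\left(32 \right)},2855 \right)}} = \frac{\left(-22\right) \left(-11632\right)}{\frac{1}{2769 + 32} \left(\frac{1371}{1831} + 2855\right)} = \frac{255904}{\frac{1}{2801} \cdot \frac{5228876}{1831}} = \frac{255904}{\frac{5228876}{5128631}} = 255904 \cdot \frac{5128631}{5228876} = \frac{328109296856}{1307219}$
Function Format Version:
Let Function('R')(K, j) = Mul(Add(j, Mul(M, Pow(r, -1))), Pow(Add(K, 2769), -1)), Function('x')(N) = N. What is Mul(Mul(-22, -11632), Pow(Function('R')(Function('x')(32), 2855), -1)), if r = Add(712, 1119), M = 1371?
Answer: Rational(328109296856, 1307219) ≈ 2.5100e+5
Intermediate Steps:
r = 1831
Function('R')(K, j) = Mul(Pow(Add(2769, K), -1), Add(Rational(1371, 1831), j)) (Function('R')(K, j) = Mul(Add(j, Mul(1371, Pow(1831, -1))), Pow(Add(K, 2769), -1)) = Mul(Add(j, Mul(1371, Rational(1, 1831))), Pow(Add(2769, K), -1)) = Mul(Add(j, Rational(1371, 1831)), Pow(Add(2769, K), -1)) = Mul(Add(Rational(1371, 1831), j), Pow(Add(2769, K), -1)) = Mul(Pow(Add(2769, K), -1), Add(Rational(1371, 1831), j)))
Mul(Mul(-22, -11632), Pow(Function('R')(Function('x')(32), 2855), -1)) = Mul(Mul(-22, -11632), Pow(Mul(Pow(Add(2769, 32), -1), Add(Rational(1371, 1831), 2855)), -1)) = Mul(255904, Pow(Mul(Pow(2801, -1), Rational(5228876, 1831)), -1)) = Mul(255904, Pow(Mul(Rational(1, 2801), Rational(5228876, 1831)), -1)) = Mul(255904, Pow(Rational(5228876, 5128631), -1)) = Mul(255904, Rational(5128631, 5228876)) = Rational(328109296856, 1307219)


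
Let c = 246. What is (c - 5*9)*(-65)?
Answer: -13065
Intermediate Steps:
(c - 5*9)*(-65) = (246 - 5*9)*(-65) = (246 - 1*45)*(-65) = (246 - 45)*(-65) = 201*(-65) = -13065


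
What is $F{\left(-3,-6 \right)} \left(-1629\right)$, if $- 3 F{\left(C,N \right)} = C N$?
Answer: $9774$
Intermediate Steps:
$F{\left(C,N \right)} = - \frac{C N}{3}$
$F{\left(-3,-6 \right)} \left(-1629\right) = \left(- \frac{1}{3}\right) \left(-3\right) \left(-6\right) \left(-1629\right) = \left(-6\right) \left(-1629\right) = 9774$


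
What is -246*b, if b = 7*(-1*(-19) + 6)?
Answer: -43050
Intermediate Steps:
b = 175 (b = 7*(19 + 6) = 7*25 = 175)
-246*b = -246*175 = -43050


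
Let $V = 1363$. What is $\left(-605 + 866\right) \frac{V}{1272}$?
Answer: $\frac{118581}{424} \approx 279.67$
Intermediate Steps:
$\left(-605 + 866\right) \frac{V}{1272} = \left(-605 + 866\right) \frac{1363}{1272} = 261 \cdot 1363 \cdot \frac{1}{1272} = 261 \cdot \frac{1363}{1272} = \frac{118581}{424}$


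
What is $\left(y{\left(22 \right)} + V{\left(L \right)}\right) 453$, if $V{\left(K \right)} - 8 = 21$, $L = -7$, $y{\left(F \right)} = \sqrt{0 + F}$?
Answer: $13137 + 453 \sqrt{22} \approx 15262.0$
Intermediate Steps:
$y{\left(F \right)} = \sqrt{F}$
$V{\left(K \right)} = 29$ ($V{\left(K \right)} = 8 + 21 = 29$)
$\left(y{\left(22 \right)} + V{\left(L \right)}\right) 453 = \left(\sqrt{22} + 29\right) 453 = \left(29 + \sqrt{22}\right) 453 = 13137 + 453 \sqrt{22}$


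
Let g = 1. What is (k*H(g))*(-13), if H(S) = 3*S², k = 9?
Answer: -351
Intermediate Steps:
(k*H(g))*(-13) = (9*(3*1²))*(-13) = (9*(3*1))*(-13) = (9*3)*(-13) = 27*(-13) = -351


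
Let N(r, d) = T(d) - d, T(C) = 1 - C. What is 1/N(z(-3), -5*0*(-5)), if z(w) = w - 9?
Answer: 1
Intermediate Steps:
z(w) = -9 + w
N(r, d) = 1 - 2*d (N(r, d) = (1 - d) - d = 1 - 2*d)
1/N(z(-3), -5*0*(-5)) = 1/(1 - 2*(-5*0)*(-5)) = 1/(1 - 0*(-5)) = 1/(1 - 2*0) = 1/(1 + 0) = 1/1 = 1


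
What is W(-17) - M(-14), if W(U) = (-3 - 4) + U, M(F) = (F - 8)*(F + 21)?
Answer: 130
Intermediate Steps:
M(F) = (-8 + F)*(21 + F)
W(U) = -7 + U
W(-17) - M(-14) = (-7 - 17) - (-168 + (-14)² + 13*(-14)) = -24 - (-168 + 196 - 182) = -24 - 1*(-154) = -24 + 154 = 130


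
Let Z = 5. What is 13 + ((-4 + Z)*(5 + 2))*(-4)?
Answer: -15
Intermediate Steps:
13 + ((-4 + Z)*(5 + 2))*(-4) = 13 + ((-4 + 5)*(5 + 2))*(-4) = 13 + (1*7)*(-4) = 13 + 7*(-4) = 13 - 28 = -15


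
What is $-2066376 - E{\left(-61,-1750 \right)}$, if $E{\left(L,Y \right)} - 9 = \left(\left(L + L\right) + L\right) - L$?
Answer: $-2066263$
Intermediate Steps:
$E{\left(L,Y \right)} = 9 + 2 L$ ($E{\left(L,Y \right)} = 9 + \left(\left(\left(L + L\right) + L\right) - L\right) = 9 + \left(\left(2 L + L\right) - L\right) = 9 + \left(3 L - L\right) = 9 + 2 L$)
$-2066376 - E{\left(-61,-1750 \right)} = -2066376 - \left(9 + 2 \left(-61\right)\right) = -2066376 - \left(9 - 122\right) = -2066376 - -113 = -2066376 + 113 = -2066263$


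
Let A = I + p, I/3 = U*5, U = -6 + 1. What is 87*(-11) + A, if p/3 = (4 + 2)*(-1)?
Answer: -1050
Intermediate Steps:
p = -18 (p = 3*((4 + 2)*(-1)) = 3*(6*(-1)) = 3*(-6) = -18)
U = -5
I = -75 (I = 3*(-5*5) = 3*(-25) = -75)
A = -93 (A = -75 - 18 = -93)
87*(-11) + A = 87*(-11) - 93 = -957 - 93 = -1050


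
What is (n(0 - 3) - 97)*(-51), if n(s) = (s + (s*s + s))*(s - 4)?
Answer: 6018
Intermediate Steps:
n(s) = (-4 + s)*(s**2 + 2*s) (n(s) = (s + (s**2 + s))*(-4 + s) = (s + (s + s**2))*(-4 + s) = (s**2 + 2*s)*(-4 + s) = (-4 + s)*(s**2 + 2*s))
(n(0 - 3) - 97)*(-51) = ((0 - 3)*(-8 + (0 - 3)**2 - 2*(0 - 3)) - 97)*(-51) = (-3*(-8 + (-3)**2 - 2*(-3)) - 97)*(-51) = (-3*(-8 + 9 + 6) - 97)*(-51) = (-3*7 - 97)*(-51) = (-21 - 97)*(-51) = -118*(-51) = 6018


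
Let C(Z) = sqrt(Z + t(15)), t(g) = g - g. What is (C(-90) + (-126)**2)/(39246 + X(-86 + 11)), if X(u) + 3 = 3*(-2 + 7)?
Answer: 294/727 + I*sqrt(10)/13086 ≈ 0.4044 + 0.00024165*I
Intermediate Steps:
t(g) = 0
C(Z) = sqrt(Z) (C(Z) = sqrt(Z + 0) = sqrt(Z))
X(u) = 12 (X(u) = -3 + 3*(-2 + 7) = -3 + 3*5 = -3 + 15 = 12)
(C(-90) + (-126)**2)/(39246 + X(-86 + 11)) = (sqrt(-90) + (-126)**2)/(39246 + 12) = (3*I*sqrt(10) + 15876)/39258 = (15876 + 3*I*sqrt(10))*(1/39258) = 294/727 + I*sqrt(10)/13086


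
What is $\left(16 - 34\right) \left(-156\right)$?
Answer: $2808$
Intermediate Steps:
$\left(16 - 34\right) \left(-156\right) = \left(-18\right) \left(-156\right) = 2808$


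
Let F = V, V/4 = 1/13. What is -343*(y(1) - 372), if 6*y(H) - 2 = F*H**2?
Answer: 1657033/13 ≈ 1.2746e+5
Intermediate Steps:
V = 4/13 ≈ 0.30769
F = 4/13 ≈ 0.30769
y(H) = 1/3 + 2*H**2/39 (y(H) = 1/3 + (4*H**2/13)/6 = 1/3 + 2*H**2/39)
-343*(y(1) - 372) = -343*((1/3 + (2/39)*1**2) - 372) = -343*((1/3 + (2/39)*1) - 372) = -343*((1/3 + 2/39) - 372) = -343*(5/13 - 372) = -343*(-4831/13) = 1657033/13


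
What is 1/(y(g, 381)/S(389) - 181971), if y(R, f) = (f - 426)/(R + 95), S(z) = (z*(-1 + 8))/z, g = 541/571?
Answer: -127834/23262089379 ≈ -5.4954e-6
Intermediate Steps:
g = 541/571 (g = 541*(1/571) = 541/571 ≈ 0.94746)
S(z) = 7 (S(z) = (z*7)/z = (7*z)/z = 7)
y(R, f) = (-426 + f)/(95 + R)
1/(y(g, 381)/S(389) - 181971) = 1/(((-426 + 381)/(95 + 541/571))/7 - 181971) = 1/((-45/(54786/571))*(⅐) - 181971) = 1/(((571/54786)*(-45))*(⅐) - 181971) = 1/(-8565/18262*⅐ - 181971) = 1/(-8565/127834 - 181971) = 1/(-23262089379/127834) = -127834/23262089379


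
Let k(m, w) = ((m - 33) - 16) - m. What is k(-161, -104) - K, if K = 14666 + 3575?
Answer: -18290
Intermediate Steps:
k(m, w) = -49 (k(m, w) = ((-33 + m) - 16) - m = (-49 + m) - m = -49)
K = 18241
k(-161, -104) - K = -49 - 1*18241 = -49 - 18241 = -18290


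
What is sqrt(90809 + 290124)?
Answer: sqrt(380933) ≈ 617.20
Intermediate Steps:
sqrt(90809 + 290124) = sqrt(380933)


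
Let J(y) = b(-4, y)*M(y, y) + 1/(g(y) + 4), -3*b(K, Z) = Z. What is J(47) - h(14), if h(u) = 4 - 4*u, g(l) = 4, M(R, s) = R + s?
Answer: -34093/24 ≈ -1420.5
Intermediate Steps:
b(K, Z) = -Z/3
J(y) = ⅛ - 2*y²/3 (J(y) = (-y/3)*(y + y) + 1/(4 + 4) = (-y/3)*(2*y) + 1/8 = -2*y²/3 + ⅛ = ⅛ - 2*y²/3)
J(47) - h(14) = (⅛ - ⅔*47²) - (4 - 4*14) = (⅛ - ⅔*2209) - (4 - 56) = (⅛ - 4418/3) - 1*(-52) = -35341/24 + 52 = -34093/24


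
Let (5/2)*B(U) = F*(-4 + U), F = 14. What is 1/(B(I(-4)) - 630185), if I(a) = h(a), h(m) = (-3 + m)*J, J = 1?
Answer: -5/3151233 ≈ -1.5867e-6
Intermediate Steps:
h(m) = -3 + m (h(m) = (-3 + m)*1 = -3 + m)
I(a) = -3 + a
B(U) = -112/5 + 28*U/5 (B(U) = 2*(14*(-4 + U))/5 = 2*(-56 + 14*U)/5 = -112/5 + 28*U/5)
1/(B(I(-4)) - 630185) = 1/((-112/5 + 28*(-3 - 4)/5) - 630185) = 1/((-112/5 + (28/5)*(-7)) - 630185) = 1/((-112/5 - 196/5) - 630185) = 1/(-308/5 - 630185) = 1/(-3151233/5) = -5/3151233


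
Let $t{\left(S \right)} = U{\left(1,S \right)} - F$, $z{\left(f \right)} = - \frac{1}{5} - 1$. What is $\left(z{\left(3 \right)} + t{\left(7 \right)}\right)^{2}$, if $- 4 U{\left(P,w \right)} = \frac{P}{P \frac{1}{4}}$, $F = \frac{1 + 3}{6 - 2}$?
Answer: $\frac{256}{25} \approx 10.24$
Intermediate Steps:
$F = 1$ ($F = \frac{4}{4} = 4 \cdot \frac{1}{4} = 1$)
$U{\left(P,w \right)} = -1$ ($U{\left(P,w \right)} = - \frac{P \frac{1}{P \frac{1}{4}}}{4} = - \frac{P \frac{1}{\frac{1}{4} P}}{4} = - \frac{P \frac{4}{P}}{4} = \left(- \frac{1}{4}\right) 4 = -1$)
$z{\left(f \right)} = - \frac{6}{5}$ ($z{\left(f \right)} = \left(-1\right) \frac{1}{5} - 1 = - \frac{1}{5} - 1 = - \frac{6}{5}$)
$t{\left(S \right)} = -2$ ($t{\left(S \right)} = -1 - 1 = -2$)
$\left(z{\left(3 \right)} + t{\left(7 \right)}\right)^{2} = \left(- \frac{6}{5} - 2\right)^{2} = \left(- \frac{16}{5}\right)^{2} = \frac{256}{25}$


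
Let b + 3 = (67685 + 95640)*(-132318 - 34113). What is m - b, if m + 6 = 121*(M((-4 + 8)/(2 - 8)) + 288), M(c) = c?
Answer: 81547133518/3 ≈ 2.7182e+10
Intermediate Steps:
b = -27182343078 (b = -3 + (67685 + 95640)*(-132318 - 34113) = -3 + 163325*(-166431) = -3 - 27182343075 = -27182343078)
m = 104284/3 (m = -6 + 121*((-4 + 8)/(2 - 8) + 288) = -6 + 121*(4/(-6) + 288) = -6 + 121*(4*(-⅙) + 288) = -6 + 121*(-⅔ + 288) = -6 + 121*(862/3) = -6 + 104302/3 = 104284/3 ≈ 34761.)
m - b = 104284/3 - 1*(-27182343078) = 104284/3 + 27182343078 = 81547133518/3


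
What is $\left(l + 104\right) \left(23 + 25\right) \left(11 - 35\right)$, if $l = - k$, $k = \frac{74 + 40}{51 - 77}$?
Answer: $- \frac{1623168}{13} \approx -1.2486 \cdot 10^{5}$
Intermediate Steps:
$k = - \frac{57}{13}$ ($k = \frac{114}{-26} = 114 \left(- \frac{1}{26}\right) = - \frac{57}{13} \approx -4.3846$)
$l = \frac{57}{13}$ ($l = \left(-1\right) \left(- \frac{57}{13}\right) = \frac{57}{13} \approx 4.3846$)
$\left(l + 104\right) \left(23 + 25\right) \left(11 - 35\right) = \left(\frac{57}{13} + 104\right) \left(23 + 25\right) \left(11 - 35\right) = \frac{1409 \cdot 48 \left(-24\right)}{13} = \frac{1409}{13} \left(-1152\right) = - \frac{1623168}{13}$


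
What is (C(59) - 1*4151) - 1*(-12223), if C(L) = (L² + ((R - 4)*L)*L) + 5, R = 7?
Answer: 22001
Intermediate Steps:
C(L) = 5 + 4*L² (C(L) = (L² + ((7 - 4)*L)*L) + 5 = (L² + (3*L)*L) + 5 = (L² + 3*L²) + 5 = 4*L² + 5 = 5 + 4*L²)
(C(59) - 1*4151) - 1*(-12223) = ((5 + 4*59²) - 1*4151) - 1*(-12223) = ((5 + 4*3481) - 4151) + 12223 = ((5 + 13924) - 4151) + 12223 = (13929 - 4151) + 12223 = 9778 + 12223 = 22001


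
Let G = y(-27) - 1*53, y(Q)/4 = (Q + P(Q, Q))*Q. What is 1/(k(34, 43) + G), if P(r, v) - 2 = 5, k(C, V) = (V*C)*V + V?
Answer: 1/65016 ≈ 1.5381e-5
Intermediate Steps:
k(C, V) = V + C*V**2 (k(C, V) = (C*V)*V + V = C*V**2 + V = V + C*V**2)
P(r, v) = 7 (P(r, v) = 2 + 5 = 7)
y(Q) = 4*Q*(7 + Q) (y(Q) = 4*((Q + 7)*Q) = 4*((7 + Q)*Q) = 4*(Q*(7 + Q)) = 4*Q*(7 + Q))
G = 2107 (G = 4*(-27)*(7 - 27) - 1*53 = 4*(-27)*(-20) - 53 = 2160 - 53 = 2107)
1/(k(34, 43) + G) = 1/(43*(1 + 34*43) + 2107) = 1/(43*(1 + 1462) + 2107) = 1/(43*1463 + 2107) = 1/(62909 + 2107) = 1/65016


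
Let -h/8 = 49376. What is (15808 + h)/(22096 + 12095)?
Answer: -126400/11397 ≈ -11.091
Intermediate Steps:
h = -395008 (h = -8*49376 = -395008)
(15808 + h)/(22096 + 12095) = (15808 - 395008)/(22096 + 12095) = -379200/34191 = -379200*1/34191 = -126400/11397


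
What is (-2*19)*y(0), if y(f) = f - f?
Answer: 0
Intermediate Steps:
y(f) = 0
(-2*19)*y(0) = -2*19*0 = -38*0 = 0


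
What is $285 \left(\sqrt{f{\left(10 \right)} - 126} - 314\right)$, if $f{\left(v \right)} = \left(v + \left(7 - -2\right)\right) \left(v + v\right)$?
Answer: $-89490 + 285 \sqrt{254} \approx -84948.0$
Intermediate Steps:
$f{\left(v \right)} = 2 v \left(9 + v\right)$ ($f{\left(v \right)} = \left(v + \left(7 + 2\right)\right) 2 v = \left(v + 9\right) 2 v = \left(9 + v\right) 2 v = 2 v \left(9 + v\right)$)
$285 \left(\sqrt{f{\left(10 \right)} - 126} - 314\right) = 285 \left(\sqrt{2 \cdot 10 \left(9 + 10\right) - 126} - 314\right) = 285 \left(\sqrt{2 \cdot 10 \cdot 19 - 126} - 314\right) = 285 \left(\sqrt{380 - 126} - 314\right) = 285 \left(\sqrt{254} - 314\right) = 285 \left(-314 + \sqrt{254}\right) = -89490 + 285 \sqrt{254}$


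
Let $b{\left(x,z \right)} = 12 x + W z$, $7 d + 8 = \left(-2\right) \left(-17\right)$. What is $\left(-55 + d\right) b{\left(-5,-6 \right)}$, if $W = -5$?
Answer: $\frac{10770}{7} \approx 1538.6$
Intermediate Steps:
$d = \frac{26}{7}$ ($d = - \frac{8}{7} + \frac{\left(-2\right) \left(-17\right)}{7} = - \frac{8}{7} + \frac{1}{7} \cdot 34 = - \frac{8}{7} + \frac{34}{7} = \frac{26}{7} \approx 3.7143$)
$b{\left(x,z \right)} = - 5 z + 12 x$ ($b{\left(x,z \right)} = 12 x - 5 z = - 5 z + 12 x$)
$\left(-55 + d\right) b{\left(-5,-6 \right)} = \left(-55 + \frac{26}{7}\right) \left(\left(-5\right) \left(-6\right) + 12 \left(-5\right)\right) = - \frac{359 \left(30 - 60\right)}{7} = \left(- \frac{359}{7}\right) \left(-30\right) = \frac{10770}{7}$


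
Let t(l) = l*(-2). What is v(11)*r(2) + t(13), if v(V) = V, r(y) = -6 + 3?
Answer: -59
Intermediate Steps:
r(y) = -3
t(l) = -2*l
v(11)*r(2) + t(13) = 11*(-3) - 2*13 = -33 - 26 = -59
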